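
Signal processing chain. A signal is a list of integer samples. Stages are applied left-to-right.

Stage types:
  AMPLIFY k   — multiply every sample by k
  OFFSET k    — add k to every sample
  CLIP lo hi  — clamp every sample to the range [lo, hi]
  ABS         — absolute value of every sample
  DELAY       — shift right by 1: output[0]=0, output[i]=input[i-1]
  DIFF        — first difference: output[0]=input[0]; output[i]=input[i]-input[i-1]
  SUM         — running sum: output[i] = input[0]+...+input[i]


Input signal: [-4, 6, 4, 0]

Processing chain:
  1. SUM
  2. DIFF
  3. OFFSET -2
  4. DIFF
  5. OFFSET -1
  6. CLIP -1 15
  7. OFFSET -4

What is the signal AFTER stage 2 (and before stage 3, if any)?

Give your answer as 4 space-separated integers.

Answer: -4 6 4 0

Derivation:
Input: [-4, 6, 4, 0]
Stage 1 (SUM): sum[0..0]=-4, sum[0..1]=2, sum[0..2]=6, sum[0..3]=6 -> [-4, 2, 6, 6]
Stage 2 (DIFF): s[0]=-4, 2--4=6, 6-2=4, 6-6=0 -> [-4, 6, 4, 0]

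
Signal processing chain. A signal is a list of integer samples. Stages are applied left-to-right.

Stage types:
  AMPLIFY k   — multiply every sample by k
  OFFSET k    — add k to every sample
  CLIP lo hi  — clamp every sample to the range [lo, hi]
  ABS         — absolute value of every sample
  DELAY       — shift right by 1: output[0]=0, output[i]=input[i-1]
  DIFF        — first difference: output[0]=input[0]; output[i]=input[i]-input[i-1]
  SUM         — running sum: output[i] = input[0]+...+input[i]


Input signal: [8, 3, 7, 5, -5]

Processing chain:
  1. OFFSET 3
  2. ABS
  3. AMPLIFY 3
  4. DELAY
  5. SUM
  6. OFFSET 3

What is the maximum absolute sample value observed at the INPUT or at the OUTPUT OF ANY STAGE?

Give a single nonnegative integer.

Answer: 108

Derivation:
Input: [8, 3, 7, 5, -5] (max |s|=8)
Stage 1 (OFFSET 3): 8+3=11, 3+3=6, 7+3=10, 5+3=8, -5+3=-2 -> [11, 6, 10, 8, -2] (max |s|=11)
Stage 2 (ABS): |11|=11, |6|=6, |10|=10, |8|=8, |-2|=2 -> [11, 6, 10, 8, 2] (max |s|=11)
Stage 3 (AMPLIFY 3): 11*3=33, 6*3=18, 10*3=30, 8*3=24, 2*3=6 -> [33, 18, 30, 24, 6] (max |s|=33)
Stage 4 (DELAY): [0, 33, 18, 30, 24] = [0, 33, 18, 30, 24] -> [0, 33, 18, 30, 24] (max |s|=33)
Stage 5 (SUM): sum[0..0]=0, sum[0..1]=33, sum[0..2]=51, sum[0..3]=81, sum[0..4]=105 -> [0, 33, 51, 81, 105] (max |s|=105)
Stage 6 (OFFSET 3): 0+3=3, 33+3=36, 51+3=54, 81+3=84, 105+3=108 -> [3, 36, 54, 84, 108] (max |s|=108)
Overall max amplitude: 108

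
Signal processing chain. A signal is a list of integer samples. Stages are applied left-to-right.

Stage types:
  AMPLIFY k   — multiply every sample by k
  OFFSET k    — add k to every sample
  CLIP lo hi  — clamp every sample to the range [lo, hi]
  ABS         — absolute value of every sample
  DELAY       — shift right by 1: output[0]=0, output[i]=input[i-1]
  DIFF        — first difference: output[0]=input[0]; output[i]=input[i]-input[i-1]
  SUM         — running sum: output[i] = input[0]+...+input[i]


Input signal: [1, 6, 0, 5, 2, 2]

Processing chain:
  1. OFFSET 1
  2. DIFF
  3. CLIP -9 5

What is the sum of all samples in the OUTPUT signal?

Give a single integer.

Input: [1, 6, 0, 5, 2, 2]
Stage 1 (OFFSET 1): 1+1=2, 6+1=7, 0+1=1, 5+1=6, 2+1=3, 2+1=3 -> [2, 7, 1, 6, 3, 3]
Stage 2 (DIFF): s[0]=2, 7-2=5, 1-7=-6, 6-1=5, 3-6=-3, 3-3=0 -> [2, 5, -6, 5, -3, 0]
Stage 3 (CLIP -9 5): clip(2,-9,5)=2, clip(5,-9,5)=5, clip(-6,-9,5)=-6, clip(5,-9,5)=5, clip(-3,-9,5)=-3, clip(0,-9,5)=0 -> [2, 5, -6, 5, -3, 0]
Output sum: 3

Answer: 3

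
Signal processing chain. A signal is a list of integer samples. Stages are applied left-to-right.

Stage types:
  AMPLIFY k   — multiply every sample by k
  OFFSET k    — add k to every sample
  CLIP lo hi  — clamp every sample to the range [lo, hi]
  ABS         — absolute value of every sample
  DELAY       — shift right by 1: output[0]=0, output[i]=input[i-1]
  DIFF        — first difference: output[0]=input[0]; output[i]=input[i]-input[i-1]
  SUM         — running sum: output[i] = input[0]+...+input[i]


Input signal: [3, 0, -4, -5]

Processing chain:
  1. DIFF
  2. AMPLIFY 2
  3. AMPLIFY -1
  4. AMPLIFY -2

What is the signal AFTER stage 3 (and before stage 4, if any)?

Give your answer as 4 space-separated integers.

Input: [3, 0, -4, -5]
Stage 1 (DIFF): s[0]=3, 0-3=-3, -4-0=-4, -5--4=-1 -> [3, -3, -4, -1]
Stage 2 (AMPLIFY 2): 3*2=6, -3*2=-6, -4*2=-8, -1*2=-2 -> [6, -6, -8, -2]
Stage 3 (AMPLIFY -1): 6*-1=-6, -6*-1=6, -8*-1=8, -2*-1=2 -> [-6, 6, 8, 2]

Answer: -6 6 8 2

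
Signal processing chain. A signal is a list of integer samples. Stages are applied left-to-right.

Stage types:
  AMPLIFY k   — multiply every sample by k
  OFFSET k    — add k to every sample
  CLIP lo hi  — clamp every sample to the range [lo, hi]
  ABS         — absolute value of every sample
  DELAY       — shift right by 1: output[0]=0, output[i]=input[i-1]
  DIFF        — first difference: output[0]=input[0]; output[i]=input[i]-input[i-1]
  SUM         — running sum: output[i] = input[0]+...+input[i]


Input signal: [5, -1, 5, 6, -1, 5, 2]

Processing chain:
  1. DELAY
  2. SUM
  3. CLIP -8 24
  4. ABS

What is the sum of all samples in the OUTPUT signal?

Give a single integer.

Answer: 66

Derivation:
Input: [5, -1, 5, 6, -1, 5, 2]
Stage 1 (DELAY): [0, 5, -1, 5, 6, -1, 5] = [0, 5, -1, 5, 6, -1, 5] -> [0, 5, -1, 5, 6, -1, 5]
Stage 2 (SUM): sum[0..0]=0, sum[0..1]=5, sum[0..2]=4, sum[0..3]=9, sum[0..4]=15, sum[0..5]=14, sum[0..6]=19 -> [0, 5, 4, 9, 15, 14, 19]
Stage 3 (CLIP -8 24): clip(0,-8,24)=0, clip(5,-8,24)=5, clip(4,-8,24)=4, clip(9,-8,24)=9, clip(15,-8,24)=15, clip(14,-8,24)=14, clip(19,-8,24)=19 -> [0, 5, 4, 9, 15, 14, 19]
Stage 4 (ABS): |0|=0, |5|=5, |4|=4, |9|=9, |15|=15, |14|=14, |19|=19 -> [0, 5, 4, 9, 15, 14, 19]
Output sum: 66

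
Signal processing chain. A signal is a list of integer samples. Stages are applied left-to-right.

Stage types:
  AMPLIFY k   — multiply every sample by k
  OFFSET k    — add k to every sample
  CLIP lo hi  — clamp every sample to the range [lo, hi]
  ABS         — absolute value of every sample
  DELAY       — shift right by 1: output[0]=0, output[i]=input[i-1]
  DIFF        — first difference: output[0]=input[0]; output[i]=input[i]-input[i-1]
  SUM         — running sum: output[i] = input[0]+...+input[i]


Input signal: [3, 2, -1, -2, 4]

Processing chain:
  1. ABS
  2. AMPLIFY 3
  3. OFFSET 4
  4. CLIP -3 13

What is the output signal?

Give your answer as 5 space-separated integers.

Input: [3, 2, -1, -2, 4]
Stage 1 (ABS): |3|=3, |2|=2, |-1|=1, |-2|=2, |4|=4 -> [3, 2, 1, 2, 4]
Stage 2 (AMPLIFY 3): 3*3=9, 2*3=6, 1*3=3, 2*3=6, 4*3=12 -> [9, 6, 3, 6, 12]
Stage 3 (OFFSET 4): 9+4=13, 6+4=10, 3+4=7, 6+4=10, 12+4=16 -> [13, 10, 7, 10, 16]
Stage 4 (CLIP -3 13): clip(13,-3,13)=13, clip(10,-3,13)=10, clip(7,-3,13)=7, clip(10,-3,13)=10, clip(16,-3,13)=13 -> [13, 10, 7, 10, 13]

Answer: 13 10 7 10 13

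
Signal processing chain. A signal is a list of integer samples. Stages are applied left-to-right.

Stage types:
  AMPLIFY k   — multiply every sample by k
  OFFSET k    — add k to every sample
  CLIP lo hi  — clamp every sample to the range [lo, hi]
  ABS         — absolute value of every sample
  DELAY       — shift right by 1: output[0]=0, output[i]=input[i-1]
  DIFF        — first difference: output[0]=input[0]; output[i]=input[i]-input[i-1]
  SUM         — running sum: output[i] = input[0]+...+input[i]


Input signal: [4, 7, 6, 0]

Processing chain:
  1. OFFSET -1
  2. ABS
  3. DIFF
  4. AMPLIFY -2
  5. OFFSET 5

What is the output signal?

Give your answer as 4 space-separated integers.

Input: [4, 7, 6, 0]
Stage 1 (OFFSET -1): 4+-1=3, 7+-1=6, 6+-1=5, 0+-1=-1 -> [3, 6, 5, -1]
Stage 2 (ABS): |3|=3, |6|=6, |5|=5, |-1|=1 -> [3, 6, 5, 1]
Stage 3 (DIFF): s[0]=3, 6-3=3, 5-6=-1, 1-5=-4 -> [3, 3, -1, -4]
Stage 4 (AMPLIFY -2): 3*-2=-6, 3*-2=-6, -1*-2=2, -4*-2=8 -> [-6, -6, 2, 8]
Stage 5 (OFFSET 5): -6+5=-1, -6+5=-1, 2+5=7, 8+5=13 -> [-1, -1, 7, 13]

Answer: -1 -1 7 13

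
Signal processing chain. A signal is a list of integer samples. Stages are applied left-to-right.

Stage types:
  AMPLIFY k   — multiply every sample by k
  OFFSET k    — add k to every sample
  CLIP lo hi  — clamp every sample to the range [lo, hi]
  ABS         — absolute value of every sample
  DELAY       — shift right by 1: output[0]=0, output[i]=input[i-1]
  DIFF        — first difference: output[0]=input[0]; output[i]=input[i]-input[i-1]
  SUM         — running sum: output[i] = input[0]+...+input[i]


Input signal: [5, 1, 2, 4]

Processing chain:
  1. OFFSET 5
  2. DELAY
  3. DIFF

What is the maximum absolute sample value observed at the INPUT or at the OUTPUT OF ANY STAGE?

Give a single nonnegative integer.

Input: [5, 1, 2, 4] (max |s|=5)
Stage 1 (OFFSET 5): 5+5=10, 1+5=6, 2+5=7, 4+5=9 -> [10, 6, 7, 9] (max |s|=10)
Stage 2 (DELAY): [0, 10, 6, 7] = [0, 10, 6, 7] -> [0, 10, 6, 7] (max |s|=10)
Stage 3 (DIFF): s[0]=0, 10-0=10, 6-10=-4, 7-6=1 -> [0, 10, -4, 1] (max |s|=10)
Overall max amplitude: 10

Answer: 10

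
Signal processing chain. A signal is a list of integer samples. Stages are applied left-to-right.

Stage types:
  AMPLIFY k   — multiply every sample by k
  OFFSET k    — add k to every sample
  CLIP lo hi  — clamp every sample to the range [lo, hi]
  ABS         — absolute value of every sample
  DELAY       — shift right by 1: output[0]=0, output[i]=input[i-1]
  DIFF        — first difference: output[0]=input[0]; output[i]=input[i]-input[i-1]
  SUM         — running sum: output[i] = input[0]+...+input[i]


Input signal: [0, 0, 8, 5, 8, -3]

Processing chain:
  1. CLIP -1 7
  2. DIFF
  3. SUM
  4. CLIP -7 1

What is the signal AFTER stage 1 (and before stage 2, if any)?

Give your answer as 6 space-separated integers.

Input: [0, 0, 8, 5, 8, -3]
Stage 1 (CLIP -1 7): clip(0,-1,7)=0, clip(0,-1,7)=0, clip(8,-1,7)=7, clip(5,-1,7)=5, clip(8,-1,7)=7, clip(-3,-1,7)=-1 -> [0, 0, 7, 5, 7, -1]

Answer: 0 0 7 5 7 -1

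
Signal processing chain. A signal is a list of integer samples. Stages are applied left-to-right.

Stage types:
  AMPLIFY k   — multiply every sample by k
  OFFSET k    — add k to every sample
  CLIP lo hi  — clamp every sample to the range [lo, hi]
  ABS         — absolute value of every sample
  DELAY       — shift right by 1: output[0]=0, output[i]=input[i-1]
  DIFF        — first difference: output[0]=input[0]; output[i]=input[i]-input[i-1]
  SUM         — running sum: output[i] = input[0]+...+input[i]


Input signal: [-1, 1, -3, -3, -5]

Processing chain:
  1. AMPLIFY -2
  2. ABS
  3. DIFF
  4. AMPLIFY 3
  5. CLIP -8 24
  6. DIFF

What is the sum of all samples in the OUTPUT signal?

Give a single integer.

Answer: 12

Derivation:
Input: [-1, 1, -3, -3, -5]
Stage 1 (AMPLIFY -2): -1*-2=2, 1*-2=-2, -3*-2=6, -3*-2=6, -5*-2=10 -> [2, -2, 6, 6, 10]
Stage 2 (ABS): |2|=2, |-2|=2, |6|=6, |6|=6, |10|=10 -> [2, 2, 6, 6, 10]
Stage 3 (DIFF): s[0]=2, 2-2=0, 6-2=4, 6-6=0, 10-6=4 -> [2, 0, 4, 0, 4]
Stage 4 (AMPLIFY 3): 2*3=6, 0*3=0, 4*3=12, 0*3=0, 4*3=12 -> [6, 0, 12, 0, 12]
Stage 5 (CLIP -8 24): clip(6,-8,24)=6, clip(0,-8,24)=0, clip(12,-8,24)=12, clip(0,-8,24)=0, clip(12,-8,24)=12 -> [6, 0, 12, 0, 12]
Stage 6 (DIFF): s[0]=6, 0-6=-6, 12-0=12, 0-12=-12, 12-0=12 -> [6, -6, 12, -12, 12]
Output sum: 12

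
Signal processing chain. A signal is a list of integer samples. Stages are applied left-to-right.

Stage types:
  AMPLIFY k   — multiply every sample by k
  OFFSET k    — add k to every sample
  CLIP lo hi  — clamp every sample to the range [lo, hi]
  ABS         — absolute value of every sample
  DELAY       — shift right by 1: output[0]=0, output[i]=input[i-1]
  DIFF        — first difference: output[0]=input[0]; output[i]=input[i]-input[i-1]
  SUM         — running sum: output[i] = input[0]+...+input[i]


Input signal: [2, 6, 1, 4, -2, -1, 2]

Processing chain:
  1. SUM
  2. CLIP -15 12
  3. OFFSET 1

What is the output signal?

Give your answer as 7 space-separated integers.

Answer: 3 9 10 13 12 11 13

Derivation:
Input: [2, 6, 1, 4, -2, -1, 2]
Stage 1 (SUM): sum[0..0]=2, sum[0..1]=8, sum[0..2]=9, sum[0..3]=13, sum[0..4]=11, sum[0..5]=10, sum[0..6]=12 -> [2, 8, 9, 13, 11, 10, 12]
Stage 2 (CLIP -15 12): clip(2,-15,12)=2, clip(8,-15,12)=8, clip(9,-15,12)=9, clip(13,-15,12)=12, clip(11,-15,12)=11, clip(10,-15,12)=10, clip(12,-15,12)=12 -> [2, 8, 9, 12, 11, 10, 12]
Stage 3 (OFFSET 1): 2+1=3, 8+1=9, 9+1=10, 12+1=13, 11+1=12, 10+1=11, 12+1=13 -> [3, 9, 10, 13, 12, 11, 13]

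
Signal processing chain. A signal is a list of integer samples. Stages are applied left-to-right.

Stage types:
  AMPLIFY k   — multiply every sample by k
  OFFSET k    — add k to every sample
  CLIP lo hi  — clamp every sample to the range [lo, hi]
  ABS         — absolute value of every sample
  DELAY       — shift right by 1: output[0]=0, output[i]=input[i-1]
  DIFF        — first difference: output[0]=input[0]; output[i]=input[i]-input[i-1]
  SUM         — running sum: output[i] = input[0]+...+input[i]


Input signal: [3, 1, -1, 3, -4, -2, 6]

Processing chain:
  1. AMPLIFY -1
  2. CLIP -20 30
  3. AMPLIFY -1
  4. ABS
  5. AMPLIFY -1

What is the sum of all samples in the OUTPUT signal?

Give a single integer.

Answer: -20

Derivation:
Input: [3, 1, -1, 3, -4, -2, 6]
Stage 1 (AMPLIFY -1): 3*-1=-3, 1*-1=-1, -1*-1=1, 3*-1=-3, -4*-1=4, -2*-1=2, 6*-1=-6 -> [-3, -1, 1, -3, 4, 2, -6]
Stage 2 (CLIP -20 30): clip(-3,-20,30)=-3, clip(-1,-20,30)=-1, clip(1,-20,30)=1, clip(-3,-20,30)=-3, clip(4,-20,30)=4, clip(2,-20,30)=2, clip(-6,-20,30)=-6 -> [-3, -1, 1, -3, 4, 2, -6]
Stage 3 (AMPLIFY -1): -3*-1=3, -1*-1=1, 1*-1=-1, -3*-1=3, 4*-1=-4, 2*-1=-2, -6*-1=6 -> [3, 1, -1, 3, -4, -2, 6]
Stage 4 (ABS): |3|=3, |1|=1, |-1|=1, |3|=3, |-4|=4, |-2|=2, |6|=6 -> [3, 1, 1, 3, 4, 2, 6]
Stage 5 (AMPLIFY -1): 3*-1=-3, 1*-1=-1, 1*-1=-1, 3*-1=-3, 4*-1=-4, 2*-1=-2, 6*-1=-6 -> [-3, -1, -1, -3, -4, -2, -6]
Output sum: -20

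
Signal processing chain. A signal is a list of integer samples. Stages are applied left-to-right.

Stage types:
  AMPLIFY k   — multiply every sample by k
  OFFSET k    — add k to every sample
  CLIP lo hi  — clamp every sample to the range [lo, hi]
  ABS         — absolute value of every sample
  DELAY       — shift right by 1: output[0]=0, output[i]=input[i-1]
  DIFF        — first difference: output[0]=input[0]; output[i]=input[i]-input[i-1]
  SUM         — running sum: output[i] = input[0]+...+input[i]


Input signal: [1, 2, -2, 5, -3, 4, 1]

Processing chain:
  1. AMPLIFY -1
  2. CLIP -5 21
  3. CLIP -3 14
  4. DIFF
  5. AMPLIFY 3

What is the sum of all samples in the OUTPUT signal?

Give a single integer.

Input: [1, 2, -2, 5, -3, 4, 1]
Stage 1 (AMPLIFY -1): 1*-1=-1, 2*-1=-2, -2*-1=2, 5*-1=-5, -3*-1=3, 4*-1=-4, 1*-1=-1 -> [-1, -2, 2, -5, 3, -4, -1]
Stage 2 (CLIP -5 21): clip(-1,-5,21)=-1, clip(-2,-5,21)=-2, clip(2,-5,21)=2, clip(-5,-5,21)=-5, clip(3,-5,21)=3, clip(-4,-5,21)=-4, clip(-1,-5,21)=-1 -> [-1, -2, 2, -5, 3, -4, -1]
Stage 3 (CLIP -3 14): clip(-1,-3,14)=-1, clip(-2,-3,14)=-2, clip(2,-3,14)=2, clip(-5,-3,14)=-3, clip(3,-3,14)=3, clip(-4,-3,14)=-3, clip(-1,-3,14)=-1 -> [-1, -2, 2, -3, 3, -3, -1]
Stage 4 (DIFF): s[0]=-1, -2--1=-1, 2--2=4, -3-2=-5, 3--3=6, -3-3=-6, -1--3=2 -> [-1, -1, 4, -5, 6, -6, 2]
Stage 5 (AMPLIFY 3): -1*3=-3, -1*3=-3, 4*3=12, -5*3=-15, 6*3=18, -6*3=-18, 2*3=6 -> [-3, -3, 12, -15, 18, -18, 6]
Output sum: -3

Answer: -3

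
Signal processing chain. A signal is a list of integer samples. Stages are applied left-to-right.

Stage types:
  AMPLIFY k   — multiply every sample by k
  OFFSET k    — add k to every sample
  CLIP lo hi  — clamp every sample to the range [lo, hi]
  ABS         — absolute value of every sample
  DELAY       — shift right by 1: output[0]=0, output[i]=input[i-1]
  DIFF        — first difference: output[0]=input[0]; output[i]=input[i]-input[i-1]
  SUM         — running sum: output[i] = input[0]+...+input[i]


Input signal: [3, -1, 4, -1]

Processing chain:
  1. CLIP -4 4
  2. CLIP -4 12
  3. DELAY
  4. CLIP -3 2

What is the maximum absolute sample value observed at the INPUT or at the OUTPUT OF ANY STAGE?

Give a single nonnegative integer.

Input: [3, -1, 4, -1] (max |s|=4)
Stage 1 (CLIP -4 4): clip(3,-4,4)=3, clip(-1,-4,4)=-1, clip(4,-4,4)=4, clip(-1,-4,4)=-1 -> [3, -1, 4, -1] (max |s|=4)
Stage 2 (CLIP -4 12): clip(3,-4,12)=3, clip(-1,-4,12)=-1, clip(4,-4,12)=4, clip(-1,-4,12)=-1 -> [3, -1, 4, -1] (max |s|=4)
Stage 3 (DELAY): [0, 3, -1, 4] = [0, 3, -1, 4] -> [0, 3, -1, 4] (max |s|=4)
Stage 4 (CLIP -3 2): clip(0,-3,2)=0, clip(3,-3,2)=2, clip(-1,-3,2)=-1, clip(4,-3,2)=2 -> [0, 2, -1, 2] (max |s|=2)
Overall max amplitude: 4

Answer: 4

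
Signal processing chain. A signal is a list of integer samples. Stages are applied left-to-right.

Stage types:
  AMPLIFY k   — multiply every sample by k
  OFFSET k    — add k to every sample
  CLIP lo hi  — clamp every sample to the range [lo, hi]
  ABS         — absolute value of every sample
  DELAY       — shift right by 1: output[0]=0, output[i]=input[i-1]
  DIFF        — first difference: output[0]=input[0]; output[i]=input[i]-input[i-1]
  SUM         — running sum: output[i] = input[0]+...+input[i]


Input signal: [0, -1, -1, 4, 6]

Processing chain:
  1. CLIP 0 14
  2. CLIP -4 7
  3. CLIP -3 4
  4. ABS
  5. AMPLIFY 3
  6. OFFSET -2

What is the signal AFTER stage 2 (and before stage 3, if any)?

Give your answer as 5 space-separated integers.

Answer: 0 0 0 4 6

Derivation:
Input: [0, -1, -1, 4, 6]
Stage 1 (CLIP 0 14): clip(0,0,14)=0, clip(-1,0,14)=0, clip(-1,0,14)=0, clip(4,0,14)=4, clip(6,0,14)=6 -> [0, 0, 0, 4, 6]
Stage 2 (CLIP -4 7): clip(0,-4,7)=0, clip(0,-4,7)=0, clip(0,-4,7)=0, clip(4,-4,7)=4, clip(6,-4,7)=6 -> [0, 0, 0, 4, 6]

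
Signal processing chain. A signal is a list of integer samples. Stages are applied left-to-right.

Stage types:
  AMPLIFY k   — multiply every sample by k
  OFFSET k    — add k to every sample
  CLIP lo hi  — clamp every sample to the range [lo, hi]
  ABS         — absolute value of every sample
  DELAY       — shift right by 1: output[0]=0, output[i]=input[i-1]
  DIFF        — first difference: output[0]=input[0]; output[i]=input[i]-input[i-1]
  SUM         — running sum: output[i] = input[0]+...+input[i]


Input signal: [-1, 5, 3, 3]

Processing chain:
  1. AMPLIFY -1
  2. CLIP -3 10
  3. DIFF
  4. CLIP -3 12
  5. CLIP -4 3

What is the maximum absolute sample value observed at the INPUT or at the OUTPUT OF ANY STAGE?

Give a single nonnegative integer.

Answer: 5

Derivation:
Input: [-1, 5, 3, 3] (max |s|=5)
Stage 1 (AMPLIFY -1): -1*-1=1, 5*-1=-5, 3*-1=-3, 3*-1=-3 -> [1, -5, -3, -3] (max |s|=5)
Stage 2 (CLIP -3 10): clip(1,-3,10)=1, clip(-5,-3,10)=-3, clip(-3,-3,10)=-3, clip(-3,-3,10)=-3 -> [1, -3, -3, -3] (max |s|=3)
Stage 3 (DIFF): s[0]=1, -3-1=-4, -3--3=0, -3--3=0 -> [1, -4, 0, 0] (max |s|=4)
Stage 4 (CLIP -3 12): clip(1,-3,12)=1, clip(-4,-3,12)=-3, clip(0,-3,12)=0, clip(0,-3,12)=0 -> [1, -3, 0, 0] (max |s|=3)
Stage 5 (CLIP -4 3): clip(1,-4,3)=1, clip(-3,-4,3)=-3, clip(0,-4,3)=0, clip(0,-4,3)=0 -> [1, -3, 0, 0] (max |s|=3)
Overall max amplitude: 5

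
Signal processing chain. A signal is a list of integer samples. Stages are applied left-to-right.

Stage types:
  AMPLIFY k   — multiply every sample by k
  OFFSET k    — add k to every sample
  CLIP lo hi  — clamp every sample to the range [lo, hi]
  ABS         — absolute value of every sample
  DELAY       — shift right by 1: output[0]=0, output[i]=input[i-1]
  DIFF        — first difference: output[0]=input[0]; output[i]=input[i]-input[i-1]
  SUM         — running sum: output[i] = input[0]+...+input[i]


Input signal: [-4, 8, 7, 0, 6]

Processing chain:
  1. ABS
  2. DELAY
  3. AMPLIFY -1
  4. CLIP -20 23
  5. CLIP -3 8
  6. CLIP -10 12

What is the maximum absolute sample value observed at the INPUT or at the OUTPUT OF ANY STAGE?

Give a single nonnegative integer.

Input: [-4, 8, 7, 0, 6] (max |s|=8)
Stage 1 (ABS): |-4|=4, |8|=8, |7|=7, |0|=0, |6|=6 -> [4, 8, 7, 0, 6] (max |s|=8)
Stage 2 (DELAY): [0, 4, 8, 7, 0] = [0, 4, 8, 7, 0] -> [0, 4, 8, 7, 0] (max |s|=8)
Stage 3 (AMPLIFY -1): 0*-1=0, 4*-1=-4, 8*-1=-8, 7*-1=-7, 0*-1=0 -> [0, -4, -8, -7, 0] (max |s|=8)
Stage 4 (CLIP -20 23): clip(0,-20,23)=0, clip(-4,-20,23)=-4, clip(-8,-20,23)=-8, clip(-7,-20,23)=-7, clip(0,-20,23)=0 -> [0, -4, -8, -7, 0] (max |s|=8)
Stage 5 (CLIP -3 8): clip(0,-3,8)=0, clip(-4,-3,8)=-3, clip(-8,-3,8)=-3, clip(-7,-3,8)=-3, clip(0,-3,8)=0 -> [0, -3, -3, -3, 0] (max |s|=3)
Stage 6 (CLIP -10 12): clip(0,-10,12)=0, clip(-3,-10,12)=-3, clip(-3,-10,12)=-3, clip(-3,-10,12)=-3, clip(0,-10,12)=0 -> [0, -3, -3, -3, 0] (max |s|=3)
Overall max amplitude: 8

Answer: 8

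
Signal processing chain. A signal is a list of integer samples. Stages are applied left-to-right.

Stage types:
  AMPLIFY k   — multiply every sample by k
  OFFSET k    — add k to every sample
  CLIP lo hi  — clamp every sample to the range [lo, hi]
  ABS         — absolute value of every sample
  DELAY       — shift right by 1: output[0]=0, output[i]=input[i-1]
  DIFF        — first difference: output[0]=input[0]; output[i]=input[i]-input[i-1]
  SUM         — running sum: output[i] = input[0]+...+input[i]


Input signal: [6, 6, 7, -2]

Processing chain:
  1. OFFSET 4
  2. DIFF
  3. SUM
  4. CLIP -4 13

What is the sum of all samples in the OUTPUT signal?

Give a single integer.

Input: [6, 6, 7, -2]
Stage 1 (OFFSET 4): 6+4=10, 6+4=10, 7+4=11, -2+4=2 -> [10, 10, 11, 2]
Stage 2 (DIFF): s[0]=10, 10-10=0, 11-10=1, 2-11=-9 -> [10, 0, 1, -9]
Stage 3 (SUM): sum[0..0]=10, sum[0..1]=10, sum[0..2]=11, sum[0..3]=2 -> [10, 10, 11, 2]
Stage 4 (CLIP -4 13): clip(10,-4,13)=10, clip(10,-4,13)=10, clip(11,-4,13)=11, clip(2,-4,13)=2 -> [10, 10, 11, 2]
Output sum: 33

Answer: 33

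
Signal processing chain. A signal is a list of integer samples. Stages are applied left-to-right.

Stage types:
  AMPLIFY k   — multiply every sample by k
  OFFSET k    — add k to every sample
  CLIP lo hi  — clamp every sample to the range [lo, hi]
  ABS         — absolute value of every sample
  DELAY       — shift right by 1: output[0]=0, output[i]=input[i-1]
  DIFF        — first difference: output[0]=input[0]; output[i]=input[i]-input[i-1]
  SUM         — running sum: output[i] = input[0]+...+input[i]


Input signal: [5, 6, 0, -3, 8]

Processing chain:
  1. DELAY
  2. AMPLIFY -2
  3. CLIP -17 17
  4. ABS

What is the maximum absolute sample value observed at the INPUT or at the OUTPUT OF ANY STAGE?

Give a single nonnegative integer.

Answer: 12

Derivation:
Input: [5, 6, 0, -3, 8] (max |s|=8)
Stage 1 (DELAY): [0, 5, 6, 0, -3] = [0, 5, 6, 0, -3] -> [0, 5, 6, 0, -3] (max |s|=6)
Stage 2 (AMPLIFY -2): 0*-2=0, 5*-2=-10, 6*-2=-12, 0*-2=0, -3*-2=6 -> [0, -10, -12, 0, 6] (max |s|=12)
Stage 3 (CLIP -17 17): clip(0,-17,17)=0, clip(-10,-17,17)=-10, clip(-12,-17,17)=-12, clip(0,-17,17)=0, clip(6,-17,17)=6 -> [0, -10, -12, 0, 6] (max |s|=12)
Stage 4 (ABS): |0|=0, |-10|=10, |-12|=12, |0|=0, |6|=6 -> [0, 10, 12, 0, 6] (max |s|=12)
Overall max amplitude: 12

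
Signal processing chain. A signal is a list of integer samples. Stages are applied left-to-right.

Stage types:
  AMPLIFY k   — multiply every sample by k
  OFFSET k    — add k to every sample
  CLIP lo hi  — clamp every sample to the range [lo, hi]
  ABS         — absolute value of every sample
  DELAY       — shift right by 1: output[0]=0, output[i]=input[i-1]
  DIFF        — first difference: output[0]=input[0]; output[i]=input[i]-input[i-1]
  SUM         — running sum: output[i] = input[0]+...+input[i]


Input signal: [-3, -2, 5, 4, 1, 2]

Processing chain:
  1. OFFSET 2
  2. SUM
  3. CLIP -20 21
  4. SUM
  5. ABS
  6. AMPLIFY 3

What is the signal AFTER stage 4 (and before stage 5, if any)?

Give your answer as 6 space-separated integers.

Input: [-3, -2, 5, 4, 1, 2]
Stage 1 (OFFSET 2): -3+2=-1, -2+2=0, 5+2=7, 4+2=6, 1+2=3, 2+2=4 -> [-1, 0, 7, 6, 3, 4]
Stage 2 (SUM): sum[0..0]=-1, sum[0..1]=-1, sum[0..2]=6, sum[0..3]=12, sum[0..4]=15, sum[0..5]=19 -> [-1, -1, 6, 12, 15, 19]
Stage 3 (CLIP -20 21): clip(-1,-20,21)=-1, clip(-1,-20,21)=-1, clip(6,-20,21)=6, clip(12,-20,21)=12, clip(15,-20,21)=15, clip(19,-20,21)=19 -> [-1, -1, 6, 12, 15, 19]
Stage 4 (SUM): sum[0..0]=-1, sum[0..1]=-2, sum[0..2]=4, sum[0..3]=16, sum[0..4]=31, sum[0..5]=50 -> [-1, -2, 4, 16, 31, 50]

Answer: -1 -2 4 16 31 50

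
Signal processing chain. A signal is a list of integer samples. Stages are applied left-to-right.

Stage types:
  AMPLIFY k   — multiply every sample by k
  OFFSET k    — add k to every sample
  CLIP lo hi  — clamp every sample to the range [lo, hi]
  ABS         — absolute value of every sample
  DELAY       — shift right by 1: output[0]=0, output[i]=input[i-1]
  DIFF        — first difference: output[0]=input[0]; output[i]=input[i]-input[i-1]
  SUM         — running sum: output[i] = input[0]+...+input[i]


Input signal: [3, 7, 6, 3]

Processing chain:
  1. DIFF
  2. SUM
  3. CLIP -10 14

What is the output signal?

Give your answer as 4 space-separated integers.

Input: [3, 7, 6, 3]
Stage 1 (DIFF): s[0]=3, 7-3=4, 6-7=-1, 3-6=-3 -> [3, 4, -1, -3]
Stage 2 (SUM): sum[0..0]=3, sum[0..1]=7, sum[0..2]=6, sum[0..3]=3 -> [3, 7, 6, 3]
Stage 3 (CLIP -10 14): clip(3,-10,14)=3, clip(7,-10,14)=7, clip(6,-10,14)=6, clip(3,-10,14)=3 -> [3, 7, 6, 3]

Answer: 3 7 6 3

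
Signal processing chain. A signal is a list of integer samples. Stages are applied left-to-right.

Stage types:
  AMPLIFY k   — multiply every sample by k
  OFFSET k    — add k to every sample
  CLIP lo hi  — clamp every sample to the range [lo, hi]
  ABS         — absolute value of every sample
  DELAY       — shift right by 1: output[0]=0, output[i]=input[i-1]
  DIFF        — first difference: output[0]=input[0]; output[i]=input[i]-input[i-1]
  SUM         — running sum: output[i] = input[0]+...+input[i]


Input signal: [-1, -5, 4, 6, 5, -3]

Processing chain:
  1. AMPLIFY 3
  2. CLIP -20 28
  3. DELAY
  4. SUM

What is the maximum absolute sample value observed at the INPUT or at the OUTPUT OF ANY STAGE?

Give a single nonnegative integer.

Input: [-1, -5, 4, 6, 5, -3] (max |s|=6)
Stage 1 (AMPLIFY 3): -1*3=-3, -5*3=-15, 4*3=12, 6*3=18, 5*3=15, -3*3=-9 -> [-3, -15, 12, 18, 15, -9] (max |s|=18)
Stage 2 (CLIP -20 28): clip(-3,-20,28)=-3, clip(-15,-20,28)=-15, clip(12,-20,28)=12, clip(18,-20,28)=18, clip(15,-20,28)=15, clip(-9,-20,28)=-9 -> [-3, -15, 12, 18, 15, -9] (max |s|=18)
Stage 3 (DELAY): [0, -3, -15, 12, 18, 15] = [0, -3, -15, 12, 18, 15] -> [0, -3, -15, 12, 18, 15] (max |s|=18)
Stage 4 (SUM): sum[0..0]=0, sum[0..1]=-3, sum[0..2]=-18, sum[0..3]=-6, sum[0..4]=12, sum[0..5]=27 -> [0, -3, -18, -6, 12, 27] (max |s|=27)
Overall max amplitude: 27

Answer: 27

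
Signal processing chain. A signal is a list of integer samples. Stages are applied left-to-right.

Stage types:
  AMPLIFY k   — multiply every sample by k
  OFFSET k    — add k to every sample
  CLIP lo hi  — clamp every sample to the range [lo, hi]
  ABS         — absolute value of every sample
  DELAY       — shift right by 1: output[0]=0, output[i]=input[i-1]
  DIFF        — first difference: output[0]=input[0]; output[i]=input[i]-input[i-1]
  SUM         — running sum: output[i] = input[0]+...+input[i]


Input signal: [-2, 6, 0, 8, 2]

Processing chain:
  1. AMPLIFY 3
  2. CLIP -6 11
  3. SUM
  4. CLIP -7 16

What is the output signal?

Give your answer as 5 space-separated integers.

Input: [-2, 6, 0, 8, 2]
Stage 1 (AMPLIFY 3): -2*3=-6, 6*3=18, 0*3=0, 8*3=24, 2*3=6 -> [-6, 18, 0, 24, 6]
Stage 2 (CLIP -6 11): clip(-6,-6,11)=-6, clip(18,-6,11)=11, clip(0,-6,11)=0, clip(24,-6,11)=11, clip(6,-6,11)=6 -> [-6, 11, 0, 11, 6]
Stage 3 (SUM): sum[0..0]=-6, sum[0..1]=5, sum[0..2]=5, sum[0..3]=16, sum[0..4]=22 -> [-6, 5, 5, 16, 22]
Stage 4 (CLIP -7 16): clip(-6,-7,16)=-6, clip(5,-7,16)=5, clip(5,-7,16)=5, clip(16,-7,16)=16, clip(22,-7,16)=16 -> [-6, 5, 5, 16, 16]

Answer: -6 5 5 16 16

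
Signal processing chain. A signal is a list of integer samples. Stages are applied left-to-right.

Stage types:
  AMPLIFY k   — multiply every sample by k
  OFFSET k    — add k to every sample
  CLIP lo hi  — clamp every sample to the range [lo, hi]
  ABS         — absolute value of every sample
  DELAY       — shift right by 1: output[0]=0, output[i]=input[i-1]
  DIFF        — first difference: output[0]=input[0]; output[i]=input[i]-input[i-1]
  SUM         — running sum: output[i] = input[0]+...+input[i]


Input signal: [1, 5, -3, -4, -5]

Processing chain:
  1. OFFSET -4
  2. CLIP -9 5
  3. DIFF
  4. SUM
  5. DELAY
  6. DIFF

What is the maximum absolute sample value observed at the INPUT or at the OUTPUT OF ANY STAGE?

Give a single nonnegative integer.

Input: [1, 5, -3, -4, -5] (max |s|=5)
Stage 1 (OFFSET -4): 1+-4=-3, 5+-4=1, -3+-4=-7, -4+-4=-8, -5+-4=-9 -> [-3, 1, -7, -8, -9] (max |s|=9)
Stage 2 (CLIP -9 5): clip(-3,-9,5)=-3, clip(1,-9,5)=1, clip(-7,-9,5)=-7, clip(-8,-9,5)=-8, clip(-9,-9,5)=-9 -> [-3, 1, -7, -8, -9] (max |s|=9)
Stage 3 (DIFF): s[0]=-3, 1--3=4, -7-1=-8, -8--7=-1, -9--8=-1 -> [-3, 4, -8, -1, -1] (max |s|=8)
Stage 4 (SUM): sum[0..0]=-3, sum[0..1]=1, sum[0..2]=-7, sum[0..3]=-8, sum[0..4]=-9 -> [-3, 1, -7, -8, -9] (max |s|=9)
Stage 5 (DELAY): [0, -3, 1, -7, -8] = [0, -3, 1, -7, -8] -> [0, -3, 1, -7, -8] (max |s|=8)
Stage 6 (DIFF): s[0]=0, -3-0=-3, 1--3=4, -7-1=-8, -8--7=-1 -> [0, -3, 4, -8, -1] (max |s|=8)
Overall max amplitude: 9

Answer: 9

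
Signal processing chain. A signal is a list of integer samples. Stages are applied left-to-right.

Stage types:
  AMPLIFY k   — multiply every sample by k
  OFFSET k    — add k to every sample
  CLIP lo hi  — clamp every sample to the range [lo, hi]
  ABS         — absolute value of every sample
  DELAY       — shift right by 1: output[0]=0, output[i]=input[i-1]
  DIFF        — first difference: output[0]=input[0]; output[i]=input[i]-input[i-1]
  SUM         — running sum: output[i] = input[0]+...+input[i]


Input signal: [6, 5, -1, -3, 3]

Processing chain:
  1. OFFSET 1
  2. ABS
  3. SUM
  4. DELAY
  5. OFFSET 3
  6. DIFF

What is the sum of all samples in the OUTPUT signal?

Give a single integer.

Answer: 18

Derivation:
Input: [6, 5, -1, -3, 3]
Stage 1 (OFFSET 1): 6+1=7, 5+1=6, -1+1=0, -3+1=-2, 3+1=4 -> [7, 6, 0, -2, 4]
Stage 2 (ABS): |7|=7, |6|=6, |0|=0, |-2|=2, |4|=4 -> [7, 6, 0, 2, 4]
Stage 3 (SUM): sum[0..0]=7, sum[0..1]=13, sum[0..2]=13, sum[0..3]=15, sum[0..4]=19 -> [7, 13, 13, 15, 19]
Stage 4 (DELAY): [0, 7, 13, 13, 15] = [0, 7, 13, 13, 15] -> [0, 7, 13, 13, 15]
Stage 5 (OFFSET 3): 0+3=3, 7+3=10, 13+3=16, 13+3=16, 15+3=18 -> [3, 10, 16, 16, 18]
Stage 6 (DIFF): s[0]=3, 10-3=7, 16-10=6, 16-16=0, 18-16=2 -> [3, 7, 6, 0, 2]
Output sum: 18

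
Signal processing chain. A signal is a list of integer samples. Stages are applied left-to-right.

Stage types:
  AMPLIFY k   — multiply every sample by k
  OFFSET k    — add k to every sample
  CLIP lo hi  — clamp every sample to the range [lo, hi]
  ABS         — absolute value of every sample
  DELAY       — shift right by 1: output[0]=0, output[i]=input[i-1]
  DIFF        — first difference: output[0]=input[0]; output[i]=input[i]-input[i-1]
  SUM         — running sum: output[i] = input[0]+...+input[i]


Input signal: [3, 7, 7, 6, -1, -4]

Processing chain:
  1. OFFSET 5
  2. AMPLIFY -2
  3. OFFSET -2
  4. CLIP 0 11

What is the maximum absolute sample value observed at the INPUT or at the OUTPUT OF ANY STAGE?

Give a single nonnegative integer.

Input: [3, 7, 7, 6, -1, -4] (max |s|=7)
Stage 1 (OFFSET 5): 3+5=8, 7+5=12, 7+5=12, 6+5=11, -1+5=4, -4+5=1 -> [8, 12, 12, 11, 4, 1] (max |s|=12)
Stage 2 (AMPLIFY -2): 8*-2=-16, 12*-2=-24, 12*-2=-24, 11*-2=-22, 4*-2=-8, 1*-2=-2 -> [-16, -24, -24, -22, -8, -2] (max |s|=24)
Stage 3 (OFFSET -2): -16+-2=-18, -24+-2=-26, -24+-2=-26, -22+-2=-24, -8+-2=-10, -2+-2=-4 -> [-18, -26, -26, -24, -10, -4] (max |s|=26)
Stage 4 (CLIP 0 11): clip(-18,0,11)=0, clip(-26,0,11)=0, clip(-26,0,11)=0, clip(-24,0,11)=0, clip(-10,0,11)=0, clip(-4,0,11)=0 -> [0, 0, 0, 0, 0, 0] (max |s|=0)
Overall max amplitude: 26

Answer: 26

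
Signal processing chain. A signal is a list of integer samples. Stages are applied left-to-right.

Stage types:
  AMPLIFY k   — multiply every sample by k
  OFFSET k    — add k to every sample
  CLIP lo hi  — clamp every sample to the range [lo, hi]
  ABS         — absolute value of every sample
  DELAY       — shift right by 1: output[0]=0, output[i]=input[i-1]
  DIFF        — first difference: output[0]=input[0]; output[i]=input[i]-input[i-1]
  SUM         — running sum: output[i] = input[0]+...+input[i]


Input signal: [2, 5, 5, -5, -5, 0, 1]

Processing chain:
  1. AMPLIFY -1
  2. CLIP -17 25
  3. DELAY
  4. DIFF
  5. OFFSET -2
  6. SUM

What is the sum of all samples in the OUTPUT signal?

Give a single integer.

Input: [2, 5, 5, -5, -5, 0, 1]
Stage 1 (AMPLIFY -1): 2*-1=-2, 5*-1=-5, 5*-1=-5, -5*-1=5, -5*-1=5, 0*-1=0, 1*-1=-1 -> [-2, -5, -5, 5, 5, 0, -1]
Stage 2 (CLIP -17 25): clip(-2,-17,25)=-2, clip(-5,-17,25)=-5, clip(-5,-17,25)=-5, clip(5,-17,25)=5, clip(5,-17,25)=5, clip(0,-17,25)=0, clip(-1,-17,25)=-1 -> [-2, -5, -5, 5, 5, 0, -1]
Stage 3 (DELAY): [0, -2, -5, -5, 5, 5, 0] = [0, -2, -5, -5, 5, 5, 0] -> [0, -2, -5, -5, 5, 5, 0]
Stage 4 (DIFF): s[0]=0, -2-0=-2, -5--2=-3, -5--5=0, 5--5=10, 5-5=0, 0-5=-5 -> [0, -2, -3, 0, 10, 0, -5]
Stage 5 (OFFSET -2): 0+-2=-2, -2+-2=-4, -3+-2=-5, 0+-2=-2, 10+-2=8, 0+-2=-2, -5+-2=-7 -> [-2, -4, -5, -2, 8, -2, -7]
Stage 6 (SUM): sum[0..0]=-2, sum[0..1]=-6, sum[0..2]=-11, sum[0..3]=-13, sum[0..4]=-5, sum[0..5]=-7, sum[0..6]=-14 -> [-2, -6, -11, -13, -5, -7, -14]
Output sum: -58

Answer: -58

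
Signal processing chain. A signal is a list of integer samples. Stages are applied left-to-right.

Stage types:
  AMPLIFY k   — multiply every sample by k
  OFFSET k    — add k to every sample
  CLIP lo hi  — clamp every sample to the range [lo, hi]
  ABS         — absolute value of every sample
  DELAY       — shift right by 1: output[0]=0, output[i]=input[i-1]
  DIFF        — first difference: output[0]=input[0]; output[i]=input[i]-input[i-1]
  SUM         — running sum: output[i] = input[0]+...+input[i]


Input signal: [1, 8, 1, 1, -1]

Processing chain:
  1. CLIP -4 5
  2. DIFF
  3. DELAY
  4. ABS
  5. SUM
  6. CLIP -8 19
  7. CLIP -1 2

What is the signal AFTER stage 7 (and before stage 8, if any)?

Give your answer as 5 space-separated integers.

Answer: 0 1 2 2 2

Derivation:
Input: [1, 8, 1, 1, -1]
Stage 1 (CLIP -4 5): clip(1,-4,5)=1, clip(8,-4,5)=5, clip(1,-4,5)=1, clip(1,-4,5)=1, clip(-1,-4,5)=-1 -> [1, 5, 1, 1, -1]
Stage 2 (DIFF): s[0]=1, 5-1=4, 1-5=-4, 1-1=0, -1-1=-2 -> [1, 4, -4, 0, -2]
Stage 3 (DELAY): [0, 1, 4, -4, 0] = [0, 1, 4, -4, 0] -> [0, 1, 4, -4, 0]
Stage 4 (ABS): |0|=0, |1|=1, |4|=4, |-4|=4, |0|=0 -> [0, 1, 4, 4, 0]
Stage 5 (SUM): sum[0..0]=0, sum[0..1]=1, sum[0..2]=5, sum[0..3]=9, sum[0..4]=9 -> [0, 1, 5, 9, 9]
Stage 6 (CLIP -8 19): clip(0,-8,19)=0, clip(1,-8,19)=1, clip(5,-8,19)=5, clip(9,-8,19)=9, clip(9,-8,19)=9 -> [0, 1, 5, 9, 9]
Stage 7 (CLIP -1 2): clip(0,-1,2)=0, clip(1,-1,2)=1, clip(5,-1,2)=2, clip(9,-1,2)=2, clip(9,-1,2)=2 -> [0, 1, 2, 2, 2]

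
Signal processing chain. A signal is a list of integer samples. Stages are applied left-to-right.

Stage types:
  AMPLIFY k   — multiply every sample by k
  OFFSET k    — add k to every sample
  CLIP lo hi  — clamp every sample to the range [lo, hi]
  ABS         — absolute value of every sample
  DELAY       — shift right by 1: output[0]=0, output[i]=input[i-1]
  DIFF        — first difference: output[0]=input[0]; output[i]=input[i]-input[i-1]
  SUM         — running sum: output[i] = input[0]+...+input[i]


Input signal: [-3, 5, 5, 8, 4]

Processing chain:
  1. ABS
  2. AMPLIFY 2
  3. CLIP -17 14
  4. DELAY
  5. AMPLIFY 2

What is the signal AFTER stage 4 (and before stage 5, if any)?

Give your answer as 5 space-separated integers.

Input: [-3, 5, 5, 8, 4]
Stage 1 (ABS): |-3|=3, |5|=5, |5|=5, |8|=8, |4|=4 -> [3, 5, 5, 8, 4]
Stage 2 (AMPLIFY 2): 3*2=6, 5*2=10, 5*2=10, 8*2=16, 4*2=8 -> [6, 10, 10, 16, 8]
Stage 3 (CLIP -17 14): clip(6,-17,14)=6, clip(10,-17,14)=10, clip(10,-17,14)=10, clip(16,-17,14)=14, clip(8,-17,14)=8 -> [6, 10, 10, 14, 8]
Stage 4 (DELAY): [0, 6, 10, 10, 14] = [0, 6, 10, 10, 14] -> [0, 6, 10, 10, 14]

Answer: 0 6 10 10 14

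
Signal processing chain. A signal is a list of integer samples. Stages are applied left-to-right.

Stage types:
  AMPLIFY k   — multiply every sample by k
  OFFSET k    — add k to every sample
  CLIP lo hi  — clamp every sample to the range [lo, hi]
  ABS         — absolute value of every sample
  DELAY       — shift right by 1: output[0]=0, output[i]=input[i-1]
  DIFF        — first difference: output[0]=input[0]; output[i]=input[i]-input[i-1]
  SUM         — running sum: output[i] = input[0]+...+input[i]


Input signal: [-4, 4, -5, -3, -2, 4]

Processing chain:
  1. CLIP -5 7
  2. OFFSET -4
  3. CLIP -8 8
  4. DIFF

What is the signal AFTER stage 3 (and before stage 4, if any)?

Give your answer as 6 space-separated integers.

Input: [-4, 4, -5, -3, -2, 4]
Stage 1 (CLIP -5 7): clip(-4,-5,7)=-4, clip(4,-5,7)=4, clip(-5,-5,7)=-5, clip(-3,-5,7)=-3, clip(-2,-5,7)=-2, clip(4,-5,7)=4 -> [-4, 4, -5, -3, -2, 4]
Stage 2 (OFFSET -4): -4+-4=-8, 4+-4=0, -5+-4=-9, -3+-4=-7, -2+-4=-6, 4+-4=0 -> [-8, 0, -9, -7, -6, 0]
Stage 3 (CLIP -8 8): clip(-8,-8,8)=-8, clip(0,-8,8)=0, clip(-9,-8,8)=-8, clip(-7,-8,8)=-7, clip(-6,-8,8)=-6, clip(0,-8,8)=0 -> [-8, 0, -8, -7, -6, 0]

Answer: -8 0 -8 -7 -6 0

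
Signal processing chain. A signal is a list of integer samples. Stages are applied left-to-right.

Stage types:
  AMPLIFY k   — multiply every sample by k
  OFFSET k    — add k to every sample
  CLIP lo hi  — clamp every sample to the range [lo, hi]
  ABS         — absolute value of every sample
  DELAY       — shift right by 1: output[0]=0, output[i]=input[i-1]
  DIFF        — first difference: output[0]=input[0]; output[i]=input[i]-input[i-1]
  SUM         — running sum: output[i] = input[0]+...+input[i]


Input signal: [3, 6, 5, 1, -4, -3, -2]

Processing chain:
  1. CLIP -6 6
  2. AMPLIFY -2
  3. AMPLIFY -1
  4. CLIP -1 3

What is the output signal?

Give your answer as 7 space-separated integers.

Input: [3, 6, 5, 1, -4, -3, -2]
Stage 1 (CLIP -6 6): clip(3,-6,6)=3, clip(6,-6,6)=6, clip(5,-6,6)=5, clip(1,-6,6)=1, clip(-4,-6,6)=-4, clip(-3,-6,6)=-3, clip(-2,-6,6)=-2 -> [3, 6, 5, 1, -4, -3, -2]
Stage 2 (AMPLIFY -2): 3*-2=-6, 6*-2=-12, 5*-2=-10, 1*-2=-2, -4*-2=8, -3*-2=6, -2*-2=4 -> [-6, -12, -10, -2, 8, 6, 4]
Stage 3 (AMPLIFY -1): -6*-1=6, -12*-1=12, -10*-1=10, -2*-1=2, 8*-1=-8, 6*-1=-6, 4*-1=-4 -> [6, 12, 10, 2, -8, -6, -4]
Stage 4 (CLIP -1 3): clip(6,-1,3)=3, clip(12,-1,3)=3, clip(10,-1,3)=3, clip(2,-1,3)=2, clip(-8,-1,3)=-1, clip(-6,-1,3)=-1, clip(-4,-1,3)=-1 -> [3, 3, 3, 2, -1, -1, -1]

Answer: 3 3 3 2 -1 -1 -1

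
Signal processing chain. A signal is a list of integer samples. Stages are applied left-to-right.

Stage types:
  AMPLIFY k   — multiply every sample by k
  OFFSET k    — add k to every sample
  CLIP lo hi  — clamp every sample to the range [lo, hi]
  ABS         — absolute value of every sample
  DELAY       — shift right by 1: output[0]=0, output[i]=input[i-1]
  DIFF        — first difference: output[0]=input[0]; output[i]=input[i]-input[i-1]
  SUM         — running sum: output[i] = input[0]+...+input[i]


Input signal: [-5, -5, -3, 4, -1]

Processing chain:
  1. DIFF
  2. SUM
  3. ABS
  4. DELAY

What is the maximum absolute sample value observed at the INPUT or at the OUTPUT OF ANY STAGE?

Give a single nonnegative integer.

Input: [-5, -5, -3, 4, -1] (max |s|=5)
Stage 1 (DIFF): s[0]=-5, -5--5=0, -3--5=2, 4--3=7, -1-4=-5 -> [-5, 0, 2, 7, -5] (max |s|=7)
Stage 2 (SUM): sum[0..0]=-5, sum[0..1]=-5, sum[0..2]=-3, sum[0..3]=4, sum[0..4]=-1 -> [-5, -5, -3, 4, -1] (max |s|=5)
Stage 3 (ABS): |-5|=5, |-5|=5, |-3|=3, |4|=4, |-1|=1 -> [5, 5, 3, 4, 1] (max |s|=5)
Stage 4 (DELAY): [0, 5, 5, 3, 4] = [0, 5, 5, 3, 4] -> [0, 5, 5, 3, 4] (max |s|=5)
Overall max amplitude: 7

Answer: 7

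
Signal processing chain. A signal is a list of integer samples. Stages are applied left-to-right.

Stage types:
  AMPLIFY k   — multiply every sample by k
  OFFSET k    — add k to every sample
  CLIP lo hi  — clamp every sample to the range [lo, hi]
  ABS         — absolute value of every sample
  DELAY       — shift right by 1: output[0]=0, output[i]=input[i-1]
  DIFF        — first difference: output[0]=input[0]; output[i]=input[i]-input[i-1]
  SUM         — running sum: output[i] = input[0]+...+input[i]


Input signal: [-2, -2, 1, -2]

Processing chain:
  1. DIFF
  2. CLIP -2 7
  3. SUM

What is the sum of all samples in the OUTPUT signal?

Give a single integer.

Input: [-2, -2, 1, -2]
Stage 1 (DIFF): s[0]=-2, -2--2=0, 1--2=3, -2-1=-3 -> [-2, 0, 3, -3]
Stage 2 (CLIP -2 7): clip(-2,-2,7)=-2, clip(0,-2,7)=0, clip(3,-2,7)=3, clip(-3,-2,7)=-2 -> [-2, 0, 3, -2]
Stage 3 (SUM): sum[0..0]=-2, sum[0..1]=-2, sum[0..2]=1, sum[0..3]=-1 -> [-2, -2, 1, -1]
Output sum: -4

Answer: -4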